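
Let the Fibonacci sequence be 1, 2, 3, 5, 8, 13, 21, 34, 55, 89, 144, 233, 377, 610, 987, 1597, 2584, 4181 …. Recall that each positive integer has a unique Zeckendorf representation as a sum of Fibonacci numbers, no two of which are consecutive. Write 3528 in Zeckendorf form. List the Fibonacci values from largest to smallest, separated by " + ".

2584 + 610 + 233 + 89 + 8 + 3 + 1

Greedy algorithm:
2584 ≤ 3528 < 4181, so take 2584; remainder 944
610 ≤ 944 < 987, so take 610; remainder 334
233 ≤ 334 < 377, so take 233; remainder 101
89 ≤ 101 < 144, so take 89; remainder 12
8 ≤ 12 < 13, so take 8; remainder 4
3 ≤ 4 < 5, so take 3; remainder 1
1 ≤ 1 < 2, so take 1; remainder 0
So 3528 = 2584 + 610 + 233 + 89 + 8 + 3 + 1, with no two terms consecutive in the sequence.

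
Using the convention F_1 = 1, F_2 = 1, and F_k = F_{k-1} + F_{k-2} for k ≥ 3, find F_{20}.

6765

Iterating the recurrence up to F_{14} = 377 and F_{13} = 233:
F_{15} = F_{14} + F_{13} = 377 + 233 = 610
F_{16} = F_{15} + F_{14} = 610 + 377 = 987
F_{17} = F_{16} + F_{15} = 987 + 610 = 1597
F_{18} = F_{17} + F_{16} = 1597 + 987 = 2584
F_{19} = F_{18} + F_{17} = 2584 + 1597 = 4181
F_{20} = F_{19} + F_{18} = 4181 + 2584 = 6765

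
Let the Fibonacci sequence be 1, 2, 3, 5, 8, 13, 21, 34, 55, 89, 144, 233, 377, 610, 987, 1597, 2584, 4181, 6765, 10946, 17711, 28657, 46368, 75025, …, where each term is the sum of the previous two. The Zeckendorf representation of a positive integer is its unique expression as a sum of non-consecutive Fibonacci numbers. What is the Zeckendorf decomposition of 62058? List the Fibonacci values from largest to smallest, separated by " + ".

62058 − 46368 = 15690
15690 − 10946 = 4744
4744 − 4181 = 563
563 − 377 = 186
186 − 144 = 42
42 − 34 = 8
8 − 8 = 0
So 62058 = 46368 + 10946 + 4181 + 377 + 144 + 34 + 8, with no two terms consecutive in the sequence.

46368 + 10946 + 4181 + 377 + 144 + 34 + 8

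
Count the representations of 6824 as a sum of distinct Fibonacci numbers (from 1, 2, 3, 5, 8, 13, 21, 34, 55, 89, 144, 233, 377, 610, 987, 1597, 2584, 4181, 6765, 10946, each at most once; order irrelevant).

Each representation comes from the Zeckendorf form by replacing some F_k with F_{k−1} + F_{k−2} where possible.
6824 = 6765+55+3+1 = 6765+34+21+3+1 = 4181+2584+55+3+1 = … (14 more), for 17 in all.

17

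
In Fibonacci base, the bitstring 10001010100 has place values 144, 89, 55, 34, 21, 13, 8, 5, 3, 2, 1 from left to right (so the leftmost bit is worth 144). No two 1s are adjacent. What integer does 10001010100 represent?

176

Summing the place values of the 1 bits: 144 + 21 + 8 + 3 = 176.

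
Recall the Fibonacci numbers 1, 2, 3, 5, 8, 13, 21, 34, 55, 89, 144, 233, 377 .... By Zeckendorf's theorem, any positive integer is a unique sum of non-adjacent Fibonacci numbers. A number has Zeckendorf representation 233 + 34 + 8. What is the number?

233 + 34 + 8 = 275.

275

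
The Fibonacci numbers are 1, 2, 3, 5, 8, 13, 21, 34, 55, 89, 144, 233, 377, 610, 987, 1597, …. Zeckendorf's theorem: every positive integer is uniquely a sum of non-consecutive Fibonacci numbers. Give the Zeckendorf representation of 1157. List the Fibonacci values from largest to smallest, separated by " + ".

take 987 (≤ 1157); 1157 − 987 = 170
take 144 (≤ 170); 170 − 144 = 26
take 21 (≤ 26); 26 − 21 = 5
take 5 (≤ 5); 5 − 5 = 0
So 1157 = 987 + 144 + 21 + 5, with no two terms consecutive in the sequence.

987 + 144 + 21 + 5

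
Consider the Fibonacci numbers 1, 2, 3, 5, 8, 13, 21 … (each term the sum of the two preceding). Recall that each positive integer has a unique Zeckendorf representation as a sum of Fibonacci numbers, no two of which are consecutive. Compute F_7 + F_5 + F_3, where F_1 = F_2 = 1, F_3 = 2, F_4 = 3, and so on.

F_7 + F_5 + F_3 = 13 + 5 + 2 = 20.

20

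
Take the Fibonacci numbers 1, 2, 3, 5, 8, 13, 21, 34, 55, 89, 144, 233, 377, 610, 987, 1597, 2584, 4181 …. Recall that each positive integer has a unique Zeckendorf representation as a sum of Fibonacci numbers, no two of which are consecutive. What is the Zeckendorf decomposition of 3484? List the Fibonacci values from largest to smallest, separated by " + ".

3484 − 2584 = 900
900 − 610 = 290
290 − 233 = 57
57 − 55 = 2
2 − 2 = 0
So 3484 = 2584 + 610 + 233 + 55 + 2, with no two terms consecutive in the sequence.

2584 + 610 + 233 + 55 + 2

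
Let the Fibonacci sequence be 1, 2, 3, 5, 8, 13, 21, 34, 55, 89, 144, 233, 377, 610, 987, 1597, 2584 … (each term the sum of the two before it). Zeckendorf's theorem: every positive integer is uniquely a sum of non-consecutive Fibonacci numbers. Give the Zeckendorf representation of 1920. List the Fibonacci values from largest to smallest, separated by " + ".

1597 ≤ 1920 < 2584, so take 1597; remainder 323
233 ≤ 323 < 377, so take 233; remainder 90
89 ≤ 90 < 144, so take 89; remainder 1
1 ≤ 1 < 2, so take 1; remainder 0
So 1920 = 1597 + 233 + 89 + 1, with no two terms consecutive in the sequence.

1597 + 233 + 89 + 1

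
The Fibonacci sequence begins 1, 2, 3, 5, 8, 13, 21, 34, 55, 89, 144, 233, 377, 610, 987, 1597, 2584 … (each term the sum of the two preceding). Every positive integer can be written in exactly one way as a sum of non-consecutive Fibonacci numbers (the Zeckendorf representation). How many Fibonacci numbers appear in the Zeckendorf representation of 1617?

Greedy algorithm:
largest Fibonacci ≤ 1617 is 1597; 1617 − 1597 = 20
largest Fibonacci ≤ 20 is 13; 20 − 13 = 7
largest Fibonacci ≤ 7 is 5; 7 − 5 = 2
largest Fibonacci ≤ 2 is 2; 2 − 2 = 0
1617 = 1597 + 13 + 5 + 2, which has 4 terms.

4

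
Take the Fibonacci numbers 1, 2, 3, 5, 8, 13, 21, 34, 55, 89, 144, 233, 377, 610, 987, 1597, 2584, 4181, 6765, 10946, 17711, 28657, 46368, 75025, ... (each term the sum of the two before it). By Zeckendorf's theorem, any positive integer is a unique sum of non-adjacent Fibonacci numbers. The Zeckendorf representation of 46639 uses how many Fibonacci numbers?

5

Repeatedly subtract the largest Fibonacci number that fits:
subtract 46368 from 46639: 271 remains
subtract 233 from 271: 38 remains
subtract 34 from 38: 4 remains
subtract 3 from 4: 1 remains
subtract 1 from 1: 0 remains
46639 = 46368 + 233 + 34 + 3 + 1, which has 5 terms.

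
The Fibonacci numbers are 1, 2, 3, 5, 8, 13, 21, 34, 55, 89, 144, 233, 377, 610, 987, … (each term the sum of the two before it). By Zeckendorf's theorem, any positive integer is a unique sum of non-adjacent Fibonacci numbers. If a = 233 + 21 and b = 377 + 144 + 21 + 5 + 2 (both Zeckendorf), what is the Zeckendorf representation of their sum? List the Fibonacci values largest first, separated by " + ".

610 + 144 + 34 + 13 + 2

The two numbers are 254 and 549, so their sum is 803.
803 − 610 = 193
193 − 144 = 49
49 − 34 = 15
15 − 13 = 2
2 − 2 = 0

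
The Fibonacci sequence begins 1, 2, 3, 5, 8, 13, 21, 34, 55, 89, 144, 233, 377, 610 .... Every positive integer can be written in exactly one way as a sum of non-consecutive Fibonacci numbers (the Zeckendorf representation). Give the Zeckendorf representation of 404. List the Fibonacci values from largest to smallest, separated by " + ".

377 + 21 + 5 + 1

Repeatedly subtract the largest Fibonacci number that fits:
subtract 377 from 404: 27 remains
subtract 21 from 27: 6 remains
subtract 5 from 6: 1 remains
subtract 1 from 1: 0 remains
So 404 = 377 + 21 + 5 + 1, with no two terms consecutive in the sequence.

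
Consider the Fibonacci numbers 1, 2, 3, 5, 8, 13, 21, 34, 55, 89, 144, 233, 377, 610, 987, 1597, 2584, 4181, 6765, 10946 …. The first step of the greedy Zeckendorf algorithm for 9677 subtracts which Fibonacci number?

6765 ≤ 9677 < 10946, so the largest Fibonacci number not exceeding 9677 is 6765.

6765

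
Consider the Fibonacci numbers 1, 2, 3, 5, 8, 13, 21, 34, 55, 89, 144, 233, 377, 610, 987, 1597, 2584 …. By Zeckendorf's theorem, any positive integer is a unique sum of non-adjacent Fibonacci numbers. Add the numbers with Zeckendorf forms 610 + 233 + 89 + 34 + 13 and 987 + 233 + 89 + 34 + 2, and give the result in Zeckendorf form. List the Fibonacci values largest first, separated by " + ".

The two numbers are 979 and 1345, so their sum is 2324.
Greedily peel off the largest Fibonacci term at each step:
largest Fibonacci ≤ 2324 is 1597; 2324 − 1597 = 727
largest Fibonacci ≤ 727 is 610; 727 − 610 = 117
largest Fibonacci ≤ 117 is 89; 117 − 89 = 28
largest Fibonacci ≤ 28 is 21; 28 − 21 = 7
largest Fibonacci ≤ 7 is 5; 7 − 5 = 2
largest Fibonacci ≤ 2 is 2; 2 − 2 = 0

1597 + 610 + 89 + 21 + 5 + 2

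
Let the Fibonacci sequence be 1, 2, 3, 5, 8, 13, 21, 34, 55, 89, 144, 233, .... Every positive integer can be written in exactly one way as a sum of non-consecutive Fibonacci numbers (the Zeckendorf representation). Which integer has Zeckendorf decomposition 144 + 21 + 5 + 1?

144 + 21 + 5 + 1 = 171.

171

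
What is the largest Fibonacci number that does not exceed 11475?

10946

10946 ≤ 11475 < 17711, so the largest Fibonacci number not exceeding 11475 is 10946.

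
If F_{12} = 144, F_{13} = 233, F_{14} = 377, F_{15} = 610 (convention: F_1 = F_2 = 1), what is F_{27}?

196418

By the addition formula F_{m+n} = F_m F_{n+1} + F_{m−1} F_n with m=13, n=14: F_{27} = 233·610 + 144·377 = 142130 + 54288 = 196418.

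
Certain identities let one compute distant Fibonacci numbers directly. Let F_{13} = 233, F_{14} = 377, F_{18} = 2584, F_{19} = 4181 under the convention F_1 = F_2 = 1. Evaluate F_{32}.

2178309

By the addition formula F_{m+n} = F_m F_{n+1} + F_{m−1} F_n with m=19, n=13: F_{32} = 4181·377 + 2584·233 = 1576237 + 602072 = 2178309.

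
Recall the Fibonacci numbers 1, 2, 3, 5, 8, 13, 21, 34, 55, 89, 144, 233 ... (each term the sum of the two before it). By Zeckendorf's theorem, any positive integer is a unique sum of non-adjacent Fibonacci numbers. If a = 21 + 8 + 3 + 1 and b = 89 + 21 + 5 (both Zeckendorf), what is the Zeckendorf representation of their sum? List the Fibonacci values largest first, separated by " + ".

144 + 3 + 1

The two numbers are 33 and 115, so their sum is 148.
Repeatedly subtract the largest Fibonacci number that fits:
largest Fibonacci ≤ 148 is 144; 148 − 144 = 4
largest Fibonacci ≤ 4 is 3; 4 − 3 = 1
largest Fibonacci ≤ 1 is 1; 1 − 1 = 0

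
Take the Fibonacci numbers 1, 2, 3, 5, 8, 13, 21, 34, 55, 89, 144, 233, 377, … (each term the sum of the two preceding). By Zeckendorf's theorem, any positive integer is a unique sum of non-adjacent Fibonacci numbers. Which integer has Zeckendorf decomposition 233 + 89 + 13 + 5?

233 + 89 + 13 + 5 = 340.

340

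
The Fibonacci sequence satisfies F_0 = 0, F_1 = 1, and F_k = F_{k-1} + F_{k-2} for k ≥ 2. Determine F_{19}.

Iterating the recurrence up to F_{12} = 144 and F_{11} = 89:
F_{13} = F_{12} + F_{11} = 144 + 89 = 233
F_{14} = F_{13} + F_{12} = 233 + 144 = 377
F_{15} = F_{14} + F_{13} = 377 + 233 = 610
F_{16} = F_{15} + F_{14} = 610 + 377 = 987
F_{17} = F_{16} + F_{15} = 987 + 610 = 1597
F_{18} = F_{17} + F_{16} = 1597 + 987 = 2584
F_{19} = F_{18} + F_{17} = 2584 + 1597 = 4181

4181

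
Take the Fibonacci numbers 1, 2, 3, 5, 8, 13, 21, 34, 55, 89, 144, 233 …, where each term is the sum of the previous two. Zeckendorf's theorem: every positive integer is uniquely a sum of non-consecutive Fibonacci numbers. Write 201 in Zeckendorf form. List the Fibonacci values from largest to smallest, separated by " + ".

144 + 55 + 2

take 144 (≤ 201); 201 − 144 = 57
take 55 (≤ 57); 57 − 55 = 2
take 2 (≤ 2); 2 − 2 = 0
So 201 = 144 + 55 + 2, with no two terms consecutive in the sequence.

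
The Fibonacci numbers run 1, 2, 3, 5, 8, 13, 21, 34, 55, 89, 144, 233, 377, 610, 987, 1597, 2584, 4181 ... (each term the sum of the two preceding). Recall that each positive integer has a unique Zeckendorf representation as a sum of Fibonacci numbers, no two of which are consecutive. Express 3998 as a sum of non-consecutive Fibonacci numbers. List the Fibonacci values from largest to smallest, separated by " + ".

take 2584 (≤ 3998); 3998 − 2584 = 1414
take 987 (≤ 1414); 1414 − 987 = 427
take 377 (≤ 427); 427 − 377 = 50
take 34 (≤ 50); 50 − 34 = 16
take 13 (≤ 16); 16 − 13 = 3
take 3 (≤ 3); 3 − 3 = 0
So 3998 = 2584 + 987 + 377 + 34 + 13 + 3, with no two terms consecutive in the sequence.

2584 + 987 + 377 + 34 + 13 + 3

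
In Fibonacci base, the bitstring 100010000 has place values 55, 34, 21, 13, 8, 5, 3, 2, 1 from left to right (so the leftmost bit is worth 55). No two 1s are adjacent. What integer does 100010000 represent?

63

Summing the place values of the 1 bits: 55 + 8 = 63.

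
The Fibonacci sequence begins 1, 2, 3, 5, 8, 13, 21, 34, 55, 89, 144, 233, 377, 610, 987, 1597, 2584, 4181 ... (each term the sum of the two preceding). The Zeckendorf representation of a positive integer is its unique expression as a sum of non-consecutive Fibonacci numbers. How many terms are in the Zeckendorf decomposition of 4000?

6

take 2584 (≤ 4000); 4000 − 2584 = 1416
take 987 (≤ 1416); 1416 − 987 = 429
take 377 (≤ 429); 429 − 377 = 52
take 34 (≤ 52); 52 − 34 = 18
take 13 (≤ 18); 18 − 13 = 5
take 5 (≤ 5); 5 − 5 = 0
4000 = 2584 + 987 + 377 + 34 + 13 + 5, which has 6 terms.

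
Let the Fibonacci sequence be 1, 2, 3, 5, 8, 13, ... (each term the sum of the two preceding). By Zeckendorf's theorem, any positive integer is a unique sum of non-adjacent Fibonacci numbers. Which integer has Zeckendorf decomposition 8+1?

9

8+1 = 9.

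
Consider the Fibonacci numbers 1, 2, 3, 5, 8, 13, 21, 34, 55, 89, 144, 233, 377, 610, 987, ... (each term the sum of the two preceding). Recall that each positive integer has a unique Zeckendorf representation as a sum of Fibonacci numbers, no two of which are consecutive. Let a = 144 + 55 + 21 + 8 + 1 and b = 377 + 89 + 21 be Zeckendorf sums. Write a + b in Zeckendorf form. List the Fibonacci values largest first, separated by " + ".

610 + 89 + 13 + 3 + 1

The two numbers are 229 and 487, so their sum is 716.
largest Fibonacci ≤ 716 is 610; 716 − 610 = 106
largest Fibonacci ≤ 106 is 89; 106 − 89 = 17
largest Fibonacci ≤ 17 is 13; 17 − 13 = 4
largest Fibonacci ≤ 4 is 3; 4 − 3 = 1
largest Fibonacci ≤ 1 is 1; 1 − 1 = 0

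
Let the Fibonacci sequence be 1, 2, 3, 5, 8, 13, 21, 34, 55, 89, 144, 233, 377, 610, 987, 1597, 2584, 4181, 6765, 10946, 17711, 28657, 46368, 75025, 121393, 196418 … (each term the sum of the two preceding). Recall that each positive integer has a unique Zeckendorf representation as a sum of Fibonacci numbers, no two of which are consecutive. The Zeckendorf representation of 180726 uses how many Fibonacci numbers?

Greedy algorithm:
subtract 121393 from 180726: 59333 remains
subtract 46368 from 59333: 12965 remains
subtract 10946 from 12965: 2019 remains
subtract 1597 from 2019: 422 remains
subtract 377 from 422: 45 remains
subtract 34 from 45: 11 remains
subtract 8 from 11: 3 remains
subtract 3 from 3: 0 remains
180726 = 121393 + 46368 + 10946 + 1597 + 377 + 34 + 8 + 3, which has 8 terms.

8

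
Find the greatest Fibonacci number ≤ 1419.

987

987 ≤ 1419 < 1597, so the largest Fibonacci number not exceeding 1419 is 987.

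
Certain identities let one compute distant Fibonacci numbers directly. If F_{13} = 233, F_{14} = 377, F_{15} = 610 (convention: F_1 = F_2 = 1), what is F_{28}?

317811

By the addition formula F_{m+n} = F_m F_{n+1} + F_{m−1} F_n with m=14, n=14: F_{28} = 377·610 + 233·377 = 229970 + 87841 = 317811.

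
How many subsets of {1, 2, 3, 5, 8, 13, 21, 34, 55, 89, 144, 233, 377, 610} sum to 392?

Each representation comes from the Zeckendorf form by replacing some F_k with F_{k−1} + F_{k−2} where possible.
392 = 377+13+2 = 377+8+5+2 = 233+144+13+2 = … (5 more), for 8 in all.

8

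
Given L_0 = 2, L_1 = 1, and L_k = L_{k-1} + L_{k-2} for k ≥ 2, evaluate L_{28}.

Iterating the recurrence up to L_{22} = 39603 and L_{21} = 24476:
L_{23} = L_{22} + L_{21} = 39603 + 24476 = 64079
L_{24} = L_{23} + L_{22} = 64079 + 39603 = 103682
L_{25} = L_{24} + L_{23} = 103682 + 64079 = 167761
L_{26} = L_{25} + L_{24} = 167761 + 103682 = 271443
L_{27} = L_{26} + L_{25} = 271443 + 167761 = 439204
L_{28} = L_{27} + L_{26} = 439204 + 271443 = 710647

710647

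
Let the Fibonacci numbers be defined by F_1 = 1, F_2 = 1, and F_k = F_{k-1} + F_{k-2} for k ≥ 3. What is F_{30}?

Iterating the recurrence up to F_{24} = 46368 and F_{23} = 28657:
F_{25} = F_{24} + F_{23} = 46368 + 28657 = 75025
F_{26} = F_{25} + F_{24} = 75025 + 46368 = 121393
F_{27} = F_{26} + F_{25} = 121393 + 75025 = 196418
F_{28} = F_{27} + F_{26} = 196418 + 121393 = 317811
F_{29} = F_{28} + F_{27} = 317811 + 196418 = 514229
F_{30} = F_{29} + F_{28} = 514229 + 317811 = 832040

832040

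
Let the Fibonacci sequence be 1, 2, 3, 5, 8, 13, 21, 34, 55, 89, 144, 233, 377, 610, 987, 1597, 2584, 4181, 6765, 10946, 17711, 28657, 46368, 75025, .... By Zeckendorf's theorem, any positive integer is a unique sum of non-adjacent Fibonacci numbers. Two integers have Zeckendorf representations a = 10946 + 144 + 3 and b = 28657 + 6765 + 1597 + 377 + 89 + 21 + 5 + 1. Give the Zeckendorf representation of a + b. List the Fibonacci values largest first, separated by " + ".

46368 + 1597 + 610 + 21 + 8 + 1

The two numbers are 11093 and 37512, so their sum is 48605.
Repeatedly subtract the largest Fibonacci number that fits:
largest Fibonacci ≤ 48605 is 46368; 48605 − 46368 = 2237
largest Fibonacci ≤ 2237 is 1597; 2237 − 1597 = 640
largest Fibonacci ≤ 640 is 610; 640 − 610 = 30
largest Fibonacci ≤ 30 is 21; 30 − 21 = 9
largest Fibonacci ≤ 9 is 8; 9 − 8 = 1
largest Fibonacci ≤ 1 is 1; 1 − 1 = 0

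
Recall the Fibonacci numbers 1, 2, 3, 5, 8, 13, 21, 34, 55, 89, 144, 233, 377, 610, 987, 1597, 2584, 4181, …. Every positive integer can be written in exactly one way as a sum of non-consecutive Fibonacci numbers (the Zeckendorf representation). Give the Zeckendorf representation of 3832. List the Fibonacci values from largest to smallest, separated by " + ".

2584 + 987 + 233 + 21 + 5 + 2

Greedy algorithm:
3832 − 2584 = 1248
1248 − 987 = 261
261 − 233 = 28
28 − 21 = 7
7 − 5 = 2
2 − 2 = 0
So 3832 = 2584 + 987 + 233 + 21 + 5 + 2, with no two terms consecutive in the sequence.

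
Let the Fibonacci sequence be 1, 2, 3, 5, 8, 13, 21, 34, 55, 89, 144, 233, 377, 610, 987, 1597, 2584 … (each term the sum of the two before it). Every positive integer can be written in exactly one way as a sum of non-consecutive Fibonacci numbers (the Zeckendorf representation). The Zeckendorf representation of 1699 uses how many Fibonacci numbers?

1699: greatest Fibonacci not exceeding it is 1597, leaving 102
102: greatest Fibonacci not exceeding it is 89, leaving 13
13: greatest Fibonacci not exceeding it is 13, leaving 0
1699 = 1597 + 89 + 13, which has 3 terms.

3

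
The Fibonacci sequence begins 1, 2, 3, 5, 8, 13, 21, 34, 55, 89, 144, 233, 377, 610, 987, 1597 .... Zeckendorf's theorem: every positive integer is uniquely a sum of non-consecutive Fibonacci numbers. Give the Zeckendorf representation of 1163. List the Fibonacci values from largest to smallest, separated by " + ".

Repeatedly subtract the largest Fibonacci number that fits:
1163: greatest Fibonacci not exceeding it is 987, leaving 176
176: greatest Fibonacci not exceeding it is 144, leaving 32
32: greatest Fibonacci not exceeding it is 21, leaving 11
11: greatest Fibonacci not exceeding it is 8, leaving 3
3: greatest Fibonacci not exceeding it is 3, leaving 0
So 1163 = 987 + 144 + 21 + 8 + 3, with no two terms consecutive in the sequence.

987 + 144 + 21 + 8 + 3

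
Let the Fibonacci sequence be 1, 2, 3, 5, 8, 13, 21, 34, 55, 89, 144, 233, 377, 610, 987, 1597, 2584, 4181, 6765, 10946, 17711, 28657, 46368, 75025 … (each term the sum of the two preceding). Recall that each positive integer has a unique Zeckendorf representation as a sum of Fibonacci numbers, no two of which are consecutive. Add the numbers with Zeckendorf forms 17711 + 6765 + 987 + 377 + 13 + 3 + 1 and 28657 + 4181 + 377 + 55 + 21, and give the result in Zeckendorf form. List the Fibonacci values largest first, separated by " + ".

The two numbers are 25857 and 33291, so their sum is 59148.
Repeatedly subtract the largest Fibonacci number that fits:
46368 ≤ 59148 < 75025, so take 46368; remainder 12780
10946 ≤ 12780 < 17711, so take 10946; remainder 1834
1597 ≤ 1834 < 2584, so take 1597; remainder 237
233 ≤ 237 < 377, so take 233; remainder 4
3 ≤ 4 < 5, so take 3; remainder 1
1 ≤ 1 < 2, so take 1; remainder 0

46368 + 10946 + 1597 + 233 + 3 + 1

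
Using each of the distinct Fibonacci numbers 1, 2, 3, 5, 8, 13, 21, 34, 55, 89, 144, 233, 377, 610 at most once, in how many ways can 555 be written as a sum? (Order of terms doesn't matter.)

12

Each representation comes from the Zeckendorf form by replacing some F_k with F_{k−1} + F_{k−2} where possible.
555 = 377+144+34 = 377+144+21+13 = 377+89+55+34 = … (9 more), for 12 in all.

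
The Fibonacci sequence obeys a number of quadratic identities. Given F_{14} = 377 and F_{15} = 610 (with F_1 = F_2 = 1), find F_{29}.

514229

By F_{2k+1} = F_k² + F_{k+1}²: F_{29} = 377² + 610² = 142129 + 372100 = 514229.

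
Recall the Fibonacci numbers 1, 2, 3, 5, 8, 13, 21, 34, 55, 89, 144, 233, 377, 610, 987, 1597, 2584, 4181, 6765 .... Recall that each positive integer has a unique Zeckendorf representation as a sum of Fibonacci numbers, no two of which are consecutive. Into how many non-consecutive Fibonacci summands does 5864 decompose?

Repeatedly subtract the largest Fibonacci number that fits:
5864: greatest Fibonacci not exceeding it is 4181, leaving 1683
1683: greatest Fibonacci not exceeding it is 1597, leaving 86
86: greatest Fibonacci not exceeding it is 55, leaving 31
31: greatest Fibonacci not exceeding it is 21, leaving 10
10: greatest Fibonacci not exceeding it is 8, leaving 2
2: greatest Fibonacci not exceeding it is 2, leaving 0
5864 = 4181 + 1597 + 55 + 21 + 8 + 2, which has 6 terms.

6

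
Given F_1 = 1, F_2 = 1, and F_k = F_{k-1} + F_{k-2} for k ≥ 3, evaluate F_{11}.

Iterating the recurrence up to F_{4} = 3 and F_{3} = 2:
F_{5} = F_{4} + F_{3} = 3 + 2 = 5
F_{6} = F_{5} + F_{4} = 5 + 3 = 8
F_{7} = F_{6} + F_{5} = 8 + 5 = 13
F_{8} = F_{7} + F_{6} = 13 + 8 = 21
F_{9} = F_{8} + F_{7} = 21 + 13 = 34
F_{10} = F_{9} + F_{8} = 34 + 21 = 55
F_{11} = F_{10} + F_{9} = 55 + 34 = 89

89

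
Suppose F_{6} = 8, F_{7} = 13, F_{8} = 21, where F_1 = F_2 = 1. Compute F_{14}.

377

By the addition formula F_{m+n} = F_m F_{n+1} + F_{m−1} F_n with m=7, n=7: F_{14} = 13·21 + 8·13 = 273 + 104 = 377.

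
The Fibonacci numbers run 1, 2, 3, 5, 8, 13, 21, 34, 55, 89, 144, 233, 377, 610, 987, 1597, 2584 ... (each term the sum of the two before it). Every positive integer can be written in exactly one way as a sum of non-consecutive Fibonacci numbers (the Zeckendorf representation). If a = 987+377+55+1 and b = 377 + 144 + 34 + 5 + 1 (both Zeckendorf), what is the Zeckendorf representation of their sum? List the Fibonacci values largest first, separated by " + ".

The two numbers are 1420 and 561, so their sum is 1981.
Repeatedly subtract the largest Fibonacci number that fits:
subtract 1597 from 1981: 384 remains
subtract 377 from 384: 7 remains
subtract 5 from 7: 2 remains
subtract 2 from 2: 0 remains

1597 + 377 + 5 + 2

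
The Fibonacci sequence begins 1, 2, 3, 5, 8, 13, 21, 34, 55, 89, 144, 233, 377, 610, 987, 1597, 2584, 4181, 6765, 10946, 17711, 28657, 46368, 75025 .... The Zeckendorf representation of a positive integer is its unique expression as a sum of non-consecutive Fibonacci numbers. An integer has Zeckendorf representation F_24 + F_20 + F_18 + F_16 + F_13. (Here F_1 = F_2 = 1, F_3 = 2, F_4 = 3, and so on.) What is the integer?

F_24 + F_20 + F_18 + F_16 + F_13 = 46368 + 6765 + 2584 + 987 + 233 = 56937.

56937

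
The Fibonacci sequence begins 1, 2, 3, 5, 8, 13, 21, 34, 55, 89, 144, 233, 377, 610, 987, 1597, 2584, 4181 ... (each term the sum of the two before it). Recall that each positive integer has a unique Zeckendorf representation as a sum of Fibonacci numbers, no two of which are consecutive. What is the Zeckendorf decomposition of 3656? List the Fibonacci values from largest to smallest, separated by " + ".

3656 − 2584 = 1072
1072 − 987 = 85
85 − 55 = 30
30 − 21 = 9
9 − 8 = 1
1 − 1 = 0
So 3656 = 2584 + 987 + 55 + 21 + 8 + 1, with no two terms consecutive in the sequence.

2584 + 987 + 55 + 21 + 8 + 1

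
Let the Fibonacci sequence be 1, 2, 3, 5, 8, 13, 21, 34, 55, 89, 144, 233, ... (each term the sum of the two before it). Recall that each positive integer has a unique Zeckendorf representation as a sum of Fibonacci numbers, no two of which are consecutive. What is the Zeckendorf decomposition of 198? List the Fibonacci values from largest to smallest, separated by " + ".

144 + 34 + 13 + 5 + 2

Repeatedly subtract the largest Fibonacci number that fits:
take 144 (≤ 198); 198 − 144 = 54
take 34 (≤ 54); 54 − 34 = 20
take 13 (≤ 20); 20 − 13 = 7
take 5 (≤ 7); 7 − 5 = 2
take 2 (≤ 2); 2 − 2 = 0
So 198 = 144 + 34 + 13 + 5 + 2, with no two terms consecutive in the sequence.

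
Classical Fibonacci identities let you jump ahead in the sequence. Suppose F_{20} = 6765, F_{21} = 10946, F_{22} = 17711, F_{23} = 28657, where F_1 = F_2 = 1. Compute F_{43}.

By the addition formula F_{m+n} = F_m F_{n+1} + F_{m−1} F_n with m=21, n=22: F_{43} = 10946·28657 + 6765·17711 = 313679522 + 119814915 = 433494437.

433494437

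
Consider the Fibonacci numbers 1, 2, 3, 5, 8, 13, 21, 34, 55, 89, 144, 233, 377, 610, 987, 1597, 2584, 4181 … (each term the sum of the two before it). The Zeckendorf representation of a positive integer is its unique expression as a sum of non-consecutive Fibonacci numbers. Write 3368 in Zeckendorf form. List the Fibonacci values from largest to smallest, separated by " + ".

largest Fibonacci ≤ 3368 is 2584; 3368 − 2584 = 784
largest Fibonacci ≤ 784 is 610; 784 − 610 = 174
largest Fibonacci ≤ 174 is 144; 174 − 144 = 30
largest Fibonacci ≤ 30 is 21; 30 − 21 = 9
largest Fibonacci ≤ 9 is 8; 9 − 8 = 1
largest Fibonacci ≤ 1 is 1; 1 − 1 = 0
So 3368 = 2584 + 610 + 144 + 21 + 8 + 1, with no two terms consecutive in the sequence.

2584 + 610 + 144 + 21 + 8 + 1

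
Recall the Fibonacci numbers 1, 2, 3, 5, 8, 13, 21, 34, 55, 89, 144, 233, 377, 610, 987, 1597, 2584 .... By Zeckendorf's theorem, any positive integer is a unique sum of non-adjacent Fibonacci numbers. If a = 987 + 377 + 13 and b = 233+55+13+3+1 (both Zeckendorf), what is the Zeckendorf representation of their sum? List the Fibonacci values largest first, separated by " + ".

The two numbers are 1377 and 305, so their sum is 1682.
1682 − 1597 = 85
85 − 55 = 30
30 − 21 = 9
9 − 8 = 1
1 − 1 = 0

1597 + 55 + 21 + 8 + 1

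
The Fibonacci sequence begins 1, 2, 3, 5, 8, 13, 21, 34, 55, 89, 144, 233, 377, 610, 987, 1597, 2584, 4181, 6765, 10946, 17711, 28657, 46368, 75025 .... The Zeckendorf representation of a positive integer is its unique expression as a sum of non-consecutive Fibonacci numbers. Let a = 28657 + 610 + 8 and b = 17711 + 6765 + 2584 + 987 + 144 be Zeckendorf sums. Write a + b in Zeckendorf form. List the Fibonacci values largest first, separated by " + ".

The two numbers are 29275 and 28191, so their sum is 57466.
largest Fibonacci ≤ 57466 is 46368; 57466 − 46368 = 11098
largest Fibonacci ≤ 11098 is 10946; 11098 − 10946 = 152
largest Fibonacci ≤ 152 is 144; 152 − 144 = 8
largest Fibonacci ≤ 8 is 8; 8 − 8 = 0

46368 + 10946 + 144 + 8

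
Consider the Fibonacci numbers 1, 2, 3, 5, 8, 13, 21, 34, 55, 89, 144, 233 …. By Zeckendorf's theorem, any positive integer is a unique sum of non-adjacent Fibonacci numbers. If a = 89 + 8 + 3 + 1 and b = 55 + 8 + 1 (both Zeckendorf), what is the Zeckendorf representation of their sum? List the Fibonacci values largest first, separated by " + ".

144 + 21

The two numbers are 101 and 64, so their sum is 165.
Greedily peel off the largest Fibonacci term at each step:
144 ≤ 165 < 233, so take 144; remainder 21
21 ≤ 21 < 34, so take 21; remainder 0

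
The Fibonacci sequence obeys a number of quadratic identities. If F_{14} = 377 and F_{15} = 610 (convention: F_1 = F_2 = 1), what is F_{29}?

By F_{2k+1} = F_k² + F_{k+1}²: F_{29} = 377² + 610² = 142129 + 372100 = 514229.

514229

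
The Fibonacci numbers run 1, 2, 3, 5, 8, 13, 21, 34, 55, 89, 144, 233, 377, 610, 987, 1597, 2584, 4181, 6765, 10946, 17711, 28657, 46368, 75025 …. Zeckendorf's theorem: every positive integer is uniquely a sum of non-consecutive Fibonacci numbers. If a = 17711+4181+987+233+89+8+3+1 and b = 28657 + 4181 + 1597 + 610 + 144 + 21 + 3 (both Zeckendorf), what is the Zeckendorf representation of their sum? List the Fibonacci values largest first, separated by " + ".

46368 + 10946 + 987 + 89 + 34 + 2

The two numbers are 23213 and 35213, so their sum is 58426.
46368 ≤ 58426 < 75025, so take 46368; remainder 12058
10946 ≤ 12058 < 17711, so take 10946; remainder 1112
987 ≤ 1112 < 1597, so take 987; remainder 125
89 ≤ 125 < 144, so take 89; remainder 36
34 ≤ 36 < 55, so take 34; remainder 2
2 ≤ 2 < 3, so take 2; remainder 0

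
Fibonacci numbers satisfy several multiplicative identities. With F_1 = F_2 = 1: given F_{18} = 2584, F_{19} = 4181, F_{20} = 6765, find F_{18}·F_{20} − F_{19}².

2584·6765 − 4181² = 17480760 − 17480761 = -1. (Cassini's identity: F_{k−1}F_{k+1} − F_k² = (−1)^k.)

-1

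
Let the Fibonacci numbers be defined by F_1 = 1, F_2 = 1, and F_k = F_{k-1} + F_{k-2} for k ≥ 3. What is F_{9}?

34

Iterating the recurrence up to F_{4} = 3 and F_{3} = 2:
F_{5} = F_{4} + F_{3} = 3 + 2 = 5
F_{6} = F_{5} + F_{4} = 5 + 3 = 8
F_{7} = F_{6} + F_{5} = 8 + 5 = 13
F_{8} = F_{7} + F_{6} = 13 + 8 = 21
F_{9} = F_{8} + F_{7} = 21 + 13 = 34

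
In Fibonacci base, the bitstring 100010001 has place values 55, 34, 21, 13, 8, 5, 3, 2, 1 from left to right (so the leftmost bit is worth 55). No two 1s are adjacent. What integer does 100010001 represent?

64

Summing the place values of the 1 bits: 55 + 8 + 1 = 64.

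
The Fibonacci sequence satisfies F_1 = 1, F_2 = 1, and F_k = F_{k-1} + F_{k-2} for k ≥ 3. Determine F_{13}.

Iterating the recurrence up to F_{9} = 34 and F_{8} = 21:
F_{10} = F_{9} + F_{8} = 34 + 21 = 55
F_{11} = F_{10} + F_{9} = 55 + 34 = 89
F_{12} = F_{11} + F_{10} = 89 + 55 = 144
F_{13} = F_{12} + F_{11} = 144 + 89 = 233

233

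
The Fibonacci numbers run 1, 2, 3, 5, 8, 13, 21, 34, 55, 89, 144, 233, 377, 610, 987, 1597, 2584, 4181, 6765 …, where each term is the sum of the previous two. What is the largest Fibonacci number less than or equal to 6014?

4181 ≤ 6014 < 6765, so the largest Fibonacci number not exceeding 6014 is 4181.

4181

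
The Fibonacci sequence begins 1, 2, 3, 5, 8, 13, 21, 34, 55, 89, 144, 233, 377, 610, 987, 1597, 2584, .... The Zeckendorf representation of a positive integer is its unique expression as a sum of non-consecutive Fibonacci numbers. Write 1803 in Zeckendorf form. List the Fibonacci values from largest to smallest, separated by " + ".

1597 + 144 + 55 + 5 + 2

1803 − 1597 = 206
206 − 144 = 62
62 − 55 = 7
7 − 5 = 2
2 − 2 = 0
So 1803 = 1597 + 144 + 55 + 5 + 2, with no two terms consecutive in the sequence.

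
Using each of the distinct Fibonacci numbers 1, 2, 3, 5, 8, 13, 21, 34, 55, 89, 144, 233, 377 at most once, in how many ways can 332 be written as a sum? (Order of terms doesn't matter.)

Each representation comes from the Zeckendorf form by replacing some F_k with F_{k−1} + F_{k−2} where possible.
332 = 233+89+8+2 = 233+89+5+3+2 = 233+55+34+8+2 = 233+55+34+5+3+2 = … (6 more), for 10 in all.

10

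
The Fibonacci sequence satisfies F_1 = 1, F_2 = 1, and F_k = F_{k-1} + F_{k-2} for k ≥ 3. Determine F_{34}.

5702887

Iterating the recurrence up to F_{30} = 832040 and F_{29} = 514229:
F_{31} = F_{30} + F_{29} = 832040 + 514229 = 1346269
F_{32} = F_{31} + F_{30} = 1346269 + 832040 = 2178309
F_{33} = F_{32} + F_{31} = 2178309 + 1346269 = 3524578
F_{34} = F_{33} + F_{32} = 3524578 + 2178309 = 5702887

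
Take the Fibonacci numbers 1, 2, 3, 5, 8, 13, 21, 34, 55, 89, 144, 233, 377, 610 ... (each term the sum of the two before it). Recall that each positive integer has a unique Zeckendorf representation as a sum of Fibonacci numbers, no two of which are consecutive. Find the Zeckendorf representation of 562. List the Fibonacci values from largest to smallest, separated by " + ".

Greedily peel off the largest Fibonacci term at each step:
562: greatest Fibonacci not exceeding it is 377, leaving 185
185: greatest Fibonacci not exceeding it is 144, leaving 41
41: greatest Fibonacci not exceeding it is 34, leaving 7
7: greatest Fibonacci not exceeding it is 5, leaving 2
2: greatest Fibonacci not exceeding it is 2, leaving 0
So 562 = 377 + 144 + 34 + 5 + 2, with no two terms consecutive in the sequence.

377 + 144 + 34 + 5 + 2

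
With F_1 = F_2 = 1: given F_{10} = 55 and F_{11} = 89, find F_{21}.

10946

By F_{2k+1} = F_k² + F_{k+1}²: F_{21} = 55² + 89² = 3025 + 7921 = 10946.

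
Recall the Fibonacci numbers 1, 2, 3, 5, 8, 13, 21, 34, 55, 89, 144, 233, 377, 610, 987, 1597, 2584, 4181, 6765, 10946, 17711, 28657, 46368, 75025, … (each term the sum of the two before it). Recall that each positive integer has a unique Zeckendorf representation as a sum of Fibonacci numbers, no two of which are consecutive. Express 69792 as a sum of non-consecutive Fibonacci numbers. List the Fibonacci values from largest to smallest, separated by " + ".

46368 + 17711 + 4181 + 987 + 377 + 144 + 21 + 3

take 46368 (≤ 69792); 69792 − 46368 = 23424
take 17711 (≤ 23424); 23424 − 17711 = 5713
take 4181 (≤ 5713); 5713 − 4181 = 1532
take 987 (≤ 1532); 1532 − 987 = 545
take 377 (≤ 545); 545 − 377 = 168
take 144 (≤ 168); 168 − 144 = 24
take 21 (≤ 24); 24 − 21 = 3
take 3 (≤ 3); 3 − 3 = 0
So 69792 = 46368 + 17711 + 4181 + 987 + 377 + 144 + 21 + 3, with no two terms consecutive in the sequence.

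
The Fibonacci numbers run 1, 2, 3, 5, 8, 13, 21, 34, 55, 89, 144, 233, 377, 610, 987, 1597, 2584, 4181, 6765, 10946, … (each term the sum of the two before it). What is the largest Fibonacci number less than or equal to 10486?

6765

6765 ≤ 10486 < 10946, so the largest Fibonacci number not exceeding 10486 is 6765.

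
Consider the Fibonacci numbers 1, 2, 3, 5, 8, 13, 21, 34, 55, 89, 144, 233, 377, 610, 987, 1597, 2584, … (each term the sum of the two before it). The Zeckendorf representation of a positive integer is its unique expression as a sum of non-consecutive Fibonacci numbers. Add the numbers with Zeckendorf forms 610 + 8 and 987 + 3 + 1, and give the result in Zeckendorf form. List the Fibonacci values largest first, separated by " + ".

The two numbers are 618 and 991, so their sum is 1609.
take 1597 (≤ 1609); 1609 − 1597 = 12
take 8 (≤ 12); 12 − 8 = 4
take 3 (≤ 4); 4 − 3 = 1
take 1 (≤ 1); 1 − 1 = 0

1597 + 8 + 3 + 1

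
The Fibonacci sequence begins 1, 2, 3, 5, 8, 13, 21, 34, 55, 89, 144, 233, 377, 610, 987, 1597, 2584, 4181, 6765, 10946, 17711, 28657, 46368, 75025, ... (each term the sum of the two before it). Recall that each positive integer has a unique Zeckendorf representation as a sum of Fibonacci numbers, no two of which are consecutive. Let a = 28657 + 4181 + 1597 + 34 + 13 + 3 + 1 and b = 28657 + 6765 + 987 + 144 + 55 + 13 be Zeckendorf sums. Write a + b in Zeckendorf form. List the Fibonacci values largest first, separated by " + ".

46368 + 17711 + 6765 + 233 + 21 + 8 + 1

The two numbers are 34486 and 36621, so their sum is 71107.
46368 ≤ 71107 < 75025, so take 46368; remainder 24739
17711 ≤ 24739 < 28657, so take 17711; remainder 7028
6765 ≤ 7028 < 10946, so take 6765; remainder 263
233 ≤ 263 < 377, so take 233; remainder 30
21 ≤ 30 < 34, so take 21; remainder 9
8 ≤ 9 < 13, so take 8; remainder 1
1 ≤ 1 < 2, so take 1; remainder 0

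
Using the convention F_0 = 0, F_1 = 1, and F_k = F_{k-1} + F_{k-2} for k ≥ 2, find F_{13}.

Iterating the recurrence up to F_{8} = 21 and F_{7} = 13:
F_{9} = F_{8} + F_{7} = 21 + 13 = 34
F_{10} = F_{9} + F_{8} = 34 + 21 = 55
F_{11} = F_{10} + F_{9} = 55 + 34 = 89
F_{12} = F_{11} + F_{10} = 89 + 55 = 144
F_{13} = F_{12} + F_{11} = 144 + 89 = 233

233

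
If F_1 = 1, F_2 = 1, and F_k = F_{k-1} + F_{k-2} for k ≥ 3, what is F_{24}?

Iterating the recurrence up to F_{16} = 987 and F_{15} = 610:
F_{17} = F_{16} + F_{15} = 987 + 610 = 1597
F_{18} = F_{17} + F_{16} = 1597 + 987 = 2584
F_{19} = F_{18} + F_{17} = 2584 + 1597 = 4181
F_{20} = F_{19} + F_{18} = 4181 + 2584 = 6765
F_{21} = F_{20} + F_{19} = 6765 + 4181 = 10946
F_{22} = F_{21} + F_{20} = 10946 + 6765 = 17711
F_{23} = F_{22} + F_{21} = 17711 + 10946 = 28657
F_{24} = F_{23} + F_{22} = 28657 + 17711 = 46368

46368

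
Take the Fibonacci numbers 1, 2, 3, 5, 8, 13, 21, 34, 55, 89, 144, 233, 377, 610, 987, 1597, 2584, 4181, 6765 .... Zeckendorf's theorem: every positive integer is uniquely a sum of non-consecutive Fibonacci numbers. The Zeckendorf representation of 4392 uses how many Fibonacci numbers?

6

4392: greatest Fibonacci not exceeding it is 4181, leaving 211
211: greatest Fibonacci not exceeding it is 144, leaving 67
67: greatest Fibonacci not exceeding it is 55, leaving 12
12: greatest Fibonacci not exceeding it is 8, leaving 4
4: greatest Fibonacci not exceeding it is 3, leaving 1
1: greatest Fibonacci not exceeding it is 1, leaving 0
4392 = 4181 + 144 + 55 + 8 + 3 + 1, which has 6 terms.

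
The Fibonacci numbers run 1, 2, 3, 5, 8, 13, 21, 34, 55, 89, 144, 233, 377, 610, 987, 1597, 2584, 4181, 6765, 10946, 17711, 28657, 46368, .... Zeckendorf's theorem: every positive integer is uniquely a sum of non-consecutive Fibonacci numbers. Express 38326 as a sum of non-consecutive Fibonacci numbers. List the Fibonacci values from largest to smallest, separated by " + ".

take 28657 (≤ 38326); 38326 − 28657 = 9669
take 6765 (≤ 9669); 9669 − 6765 = 2904
take 2584 (≤ 2904); 2904 − 2584 = 320
take 233 (≤ 320); 320 − 233 = 87
take 55 (≤ 87); 87 − 55 = 32
take 21 (≤ 32); 32 − 21 = 11
take 8 (≤ 11); 11 − 8 = 3
take 3 (≤ 3); 3 − 3 = 0
So 38326 = 28657 + 6765 + 2584 + 233 + 55 + 21 + 8 + 3, with no two terms consecutive in the sequence.

28657 + 6765 + 2584 + 233 + 55 + 21 + 8 + 3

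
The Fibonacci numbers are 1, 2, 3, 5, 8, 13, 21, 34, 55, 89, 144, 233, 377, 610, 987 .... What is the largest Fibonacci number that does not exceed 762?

610

610 ≤ 762 < 987, so the largest Fibonacci number not exceeding 762 is 610.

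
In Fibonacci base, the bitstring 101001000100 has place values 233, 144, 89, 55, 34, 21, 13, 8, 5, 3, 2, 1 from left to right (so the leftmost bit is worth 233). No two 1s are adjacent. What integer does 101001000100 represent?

Summing the place values of the 1 bits: 233 + 89 + 21 + 3 = 346.

346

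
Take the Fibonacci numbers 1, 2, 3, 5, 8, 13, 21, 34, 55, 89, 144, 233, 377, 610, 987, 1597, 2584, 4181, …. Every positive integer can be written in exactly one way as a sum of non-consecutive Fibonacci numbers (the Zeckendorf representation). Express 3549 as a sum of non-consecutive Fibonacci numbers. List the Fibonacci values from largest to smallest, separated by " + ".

Greedy algorithm:
take 2584 (≤ 3549); 3549 − 2584 = 965
take 610 (≤ 965); 965 − 610 = 355
take 233 (≤ 355); 355 − 233 = 122
take 89 (≤ 122); 122 − 89 = 33
take 21 (≤ 33); 33 − 21 = 12
take 8 (≤ 12); 12 − 8 = 4
take 3 (≤ 4); 4 − 3 = 1
take 1 (≤ 1); 1 − 1 = 0
So 3549 = 2584 + 610 + 233 + 89 + 21 + 8 + 3 + 1, with no two terms consecutive in the sequence.

2584 + 610 + 233 + 89 + 21 + 8 + 3 + 1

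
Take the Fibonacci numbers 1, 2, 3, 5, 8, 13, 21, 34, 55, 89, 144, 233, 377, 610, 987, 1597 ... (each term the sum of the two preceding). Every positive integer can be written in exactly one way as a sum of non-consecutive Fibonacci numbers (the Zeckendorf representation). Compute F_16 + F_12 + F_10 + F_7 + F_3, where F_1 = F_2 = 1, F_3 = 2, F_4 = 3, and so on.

1201

F_16 + F_12 + F_10 + F_7 + F_3 = 987 + 144 + 55 + 13 + 2 = 1201.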